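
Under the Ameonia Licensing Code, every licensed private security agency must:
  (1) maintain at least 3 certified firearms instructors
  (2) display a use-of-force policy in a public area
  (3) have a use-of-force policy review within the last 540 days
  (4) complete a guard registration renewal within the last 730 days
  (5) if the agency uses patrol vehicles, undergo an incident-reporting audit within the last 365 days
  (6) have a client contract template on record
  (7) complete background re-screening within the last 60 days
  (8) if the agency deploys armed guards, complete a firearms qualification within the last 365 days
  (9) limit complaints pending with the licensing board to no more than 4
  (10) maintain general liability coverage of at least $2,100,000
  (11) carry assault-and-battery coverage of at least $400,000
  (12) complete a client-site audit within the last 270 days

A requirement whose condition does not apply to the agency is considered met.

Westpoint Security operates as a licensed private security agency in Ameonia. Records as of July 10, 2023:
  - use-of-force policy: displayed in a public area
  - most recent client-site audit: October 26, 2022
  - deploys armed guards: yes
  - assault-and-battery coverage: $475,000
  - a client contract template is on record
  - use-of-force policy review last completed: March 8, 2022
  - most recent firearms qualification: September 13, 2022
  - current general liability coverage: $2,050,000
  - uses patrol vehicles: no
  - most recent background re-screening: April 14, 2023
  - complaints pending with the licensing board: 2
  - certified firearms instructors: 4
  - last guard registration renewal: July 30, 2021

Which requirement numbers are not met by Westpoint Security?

1. certified firearms instructors 4 ≥ 3 → met
2. use-of-force policy present → met
3. use-of-force policy review 489 days ago vs limit 540 → met
4. guard registration renewal 710 days ago vs limit 730 → met
5. condition 'uses patrol vehicles' does not hold → requirement n/a → met
6. client contract template present → met
7. background re-screening 87 days ago vs limit 60 → not met
8. condition 'deploys armed guards' holds; firearms qualification 300 days ago vs limit 365 → met
9. complaints pending with the licensing board 2 ≤ 4 → met
10. general liability coverage $2,050,000 < $2,100,000 → not met
11. assault-and-battery coverage $475,000 ≥ $400,000 → met
12. client-site audit 257 days ago vs limit 270 → met
Not met: 7, 10

7, 10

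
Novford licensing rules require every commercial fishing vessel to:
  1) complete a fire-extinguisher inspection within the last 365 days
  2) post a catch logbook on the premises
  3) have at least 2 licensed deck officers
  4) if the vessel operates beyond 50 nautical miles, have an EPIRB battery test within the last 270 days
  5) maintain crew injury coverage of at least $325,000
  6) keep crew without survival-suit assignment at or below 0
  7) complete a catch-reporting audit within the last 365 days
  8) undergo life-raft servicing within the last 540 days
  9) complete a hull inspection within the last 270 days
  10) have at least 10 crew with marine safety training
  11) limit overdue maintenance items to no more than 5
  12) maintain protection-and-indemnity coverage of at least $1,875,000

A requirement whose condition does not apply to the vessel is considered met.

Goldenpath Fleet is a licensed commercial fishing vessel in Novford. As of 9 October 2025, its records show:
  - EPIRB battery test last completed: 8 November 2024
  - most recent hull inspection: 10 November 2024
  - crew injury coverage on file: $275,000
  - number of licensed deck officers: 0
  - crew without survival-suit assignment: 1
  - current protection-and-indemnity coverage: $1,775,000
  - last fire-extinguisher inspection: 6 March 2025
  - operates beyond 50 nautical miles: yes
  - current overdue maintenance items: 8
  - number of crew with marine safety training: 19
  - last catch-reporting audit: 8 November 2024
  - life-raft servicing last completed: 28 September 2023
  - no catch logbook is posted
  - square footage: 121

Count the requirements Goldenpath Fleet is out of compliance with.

1. fire-extinguisher inspection 217 days ago vs limit 365 → met
2. catch logbook absent → not met
3. licensed deck officers 0 < 2 → not met
4. condition 'operates beyond 50 nautical miles' holds; EPIRB battery test 335 days ago vs limit 270 → not met
5. crew injury coverage $275,000 < $325,000 → not met
6. crew without survival-suit assignment 1 > 0 → not met
7. catch-reporting audit 335 days ago vs limit 365 → met
8. life-raft servicing 742 days ago vs limit 540 → not met
9. hull inspection 333 days ago vs limit 270 → not met
10. crew with marine safety training 19 ≥ 10 → met
11. overdue maintenance items 8 > 5 → not met
12. protection-and-indemnity coverage $1,775,000 < $1,875,000 → not met
Not met: 9 of 12

9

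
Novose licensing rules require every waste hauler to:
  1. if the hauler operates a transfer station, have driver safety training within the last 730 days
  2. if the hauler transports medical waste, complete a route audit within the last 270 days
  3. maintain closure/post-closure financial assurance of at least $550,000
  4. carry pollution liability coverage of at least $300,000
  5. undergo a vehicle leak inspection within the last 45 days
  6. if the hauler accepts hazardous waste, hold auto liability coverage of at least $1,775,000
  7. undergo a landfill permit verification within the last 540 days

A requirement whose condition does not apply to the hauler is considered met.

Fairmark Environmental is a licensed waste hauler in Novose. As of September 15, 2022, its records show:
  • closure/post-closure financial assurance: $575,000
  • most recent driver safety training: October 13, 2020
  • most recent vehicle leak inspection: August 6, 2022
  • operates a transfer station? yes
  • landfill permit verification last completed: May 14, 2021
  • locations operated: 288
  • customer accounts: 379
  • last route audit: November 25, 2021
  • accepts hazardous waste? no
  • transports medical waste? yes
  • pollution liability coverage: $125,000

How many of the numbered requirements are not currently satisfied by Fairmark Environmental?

2

1. condition 'operates a transfer station' holds; driver safety training 702 days ago vs limit 730 → met
2. condition 'transports medical waste' holds; route audit 294 days ago vs limit 270 → not met
3. closure/post-closure financial assurance $575,000 ≥ $550,000 → met
4. pollution liability coverage $125,000 < $300,000 → not met
5. vehicle leak inspection 40 days ago vs limit 45 → met
6. condition 'accepts hazardous waste' does not hold → requirement n/a → met
7. landfill permit verification 489 days ago vs limit 540 → met
Not met: 2 of 7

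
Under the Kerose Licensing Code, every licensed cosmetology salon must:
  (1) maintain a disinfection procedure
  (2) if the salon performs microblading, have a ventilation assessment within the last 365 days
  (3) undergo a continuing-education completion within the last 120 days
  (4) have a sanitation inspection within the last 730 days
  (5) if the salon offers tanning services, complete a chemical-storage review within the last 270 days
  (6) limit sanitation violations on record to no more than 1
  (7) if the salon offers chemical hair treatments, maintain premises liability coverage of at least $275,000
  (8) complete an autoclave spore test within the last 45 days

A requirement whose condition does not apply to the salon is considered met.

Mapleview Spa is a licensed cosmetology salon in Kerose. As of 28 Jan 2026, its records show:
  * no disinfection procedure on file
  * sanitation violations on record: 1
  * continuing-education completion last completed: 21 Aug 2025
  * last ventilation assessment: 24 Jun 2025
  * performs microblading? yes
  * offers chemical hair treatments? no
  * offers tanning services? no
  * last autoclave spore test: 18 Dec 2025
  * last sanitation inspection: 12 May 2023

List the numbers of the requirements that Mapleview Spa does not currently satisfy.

1, 3, 4

1. disinfection procedure absent → not met
2. condition 'performs microblading' holds; ventilation assessment 218 days ago vs limit 365 → met
3. continuing-education completion 160 days ago vs limit 120 → not met
4. sanitation inspection 992 days ago vs limit 730 → not met
5. condition 'offers tanning services' does not hold → requirement n/a → met
6. sanitation violations on record 1 ≤ 1 → met
7. condition 'offers chemical hair treatments' does not hold → requirement n/a → met
8. autoclave spore test 41 days ago vs limit 45 → met
Not met: 1, 3, 4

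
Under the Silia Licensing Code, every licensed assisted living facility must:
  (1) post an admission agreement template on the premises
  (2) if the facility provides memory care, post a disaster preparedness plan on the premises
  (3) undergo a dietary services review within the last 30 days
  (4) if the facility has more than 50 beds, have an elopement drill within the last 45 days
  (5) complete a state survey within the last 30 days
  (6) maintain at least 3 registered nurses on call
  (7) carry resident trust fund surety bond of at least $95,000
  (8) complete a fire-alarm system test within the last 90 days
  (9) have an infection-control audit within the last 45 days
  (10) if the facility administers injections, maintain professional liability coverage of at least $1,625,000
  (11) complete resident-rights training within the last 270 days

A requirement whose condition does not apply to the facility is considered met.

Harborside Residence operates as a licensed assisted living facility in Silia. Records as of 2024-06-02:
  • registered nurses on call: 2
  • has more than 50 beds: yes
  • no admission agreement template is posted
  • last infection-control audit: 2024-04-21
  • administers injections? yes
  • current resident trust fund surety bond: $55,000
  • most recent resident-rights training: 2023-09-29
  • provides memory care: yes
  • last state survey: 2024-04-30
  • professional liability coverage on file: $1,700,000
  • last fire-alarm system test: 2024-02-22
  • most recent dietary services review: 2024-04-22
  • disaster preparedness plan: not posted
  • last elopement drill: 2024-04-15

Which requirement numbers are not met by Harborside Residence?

1. admission agreement template absent → not met
2. condition 'provides memory care' holds; disaster preparedness plan absent → not met
3. dietary services review 41 days ago vs limit 30 → not met
4. condition 'has more than 50 beds' holds; elopement drill 48 days ago vs limit 45 → not met
5. state survey 33 days ago vs limit 30 → not met
6. registered nurses on call 2 < 3 → not met
7. resident trust fund surety bond $55,000 < $95,000 → not met
8. fire-alarm system test 101 days ago vs limit 90 → not met
9. infection-control audit 42 days ago vs limit 45 → met
10. condition 'administers injections' holds; professional liability coverage $1,700,000 ≥ $1,625,000 → met
11. resident-rights training 247 days ago vs limit 270 → met
Not met: 1, 2, 3, 4, 5, 6, 7, 8

1, 2, 3, 4, 5, 6, 7, 8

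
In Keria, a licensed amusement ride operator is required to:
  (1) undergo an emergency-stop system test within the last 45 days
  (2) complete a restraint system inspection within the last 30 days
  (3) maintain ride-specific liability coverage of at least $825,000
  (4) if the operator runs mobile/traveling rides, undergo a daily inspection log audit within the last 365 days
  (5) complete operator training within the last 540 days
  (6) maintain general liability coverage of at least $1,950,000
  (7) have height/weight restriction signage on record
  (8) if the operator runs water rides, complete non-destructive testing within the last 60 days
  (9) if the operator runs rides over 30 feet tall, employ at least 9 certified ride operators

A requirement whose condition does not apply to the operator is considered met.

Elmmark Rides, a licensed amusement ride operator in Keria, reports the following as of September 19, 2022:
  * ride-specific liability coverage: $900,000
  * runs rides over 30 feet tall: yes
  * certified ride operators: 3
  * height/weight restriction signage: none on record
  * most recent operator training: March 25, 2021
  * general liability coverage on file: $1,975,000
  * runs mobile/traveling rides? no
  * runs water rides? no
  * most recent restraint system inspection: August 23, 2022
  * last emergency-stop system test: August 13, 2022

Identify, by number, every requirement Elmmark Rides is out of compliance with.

5, 7, 9

1. emergency-stop system test 37 days ago vs limit 45 → met
2. restraint system inspection 27 days ago vs limit 30 → met
3. ride-specific liability coverage $900,000 ≥ $825,000 → met
4. condition 'runs mobile/traveling rides' does not hold → requirement n/a → met
5. operator training 543 days ago vs limit 540 → not met
6. general liability coverage $1,975,000 ≥ $1,950,000 → met
7. height/weight restriction signage absent → not met
8. condition 'runs water rides' does not hold → requirement n/a → met
9. condition 'runs rides over 30 feet tall' holds; certified ride operators 3 < 9 → not met
Not met: 5, 7, 9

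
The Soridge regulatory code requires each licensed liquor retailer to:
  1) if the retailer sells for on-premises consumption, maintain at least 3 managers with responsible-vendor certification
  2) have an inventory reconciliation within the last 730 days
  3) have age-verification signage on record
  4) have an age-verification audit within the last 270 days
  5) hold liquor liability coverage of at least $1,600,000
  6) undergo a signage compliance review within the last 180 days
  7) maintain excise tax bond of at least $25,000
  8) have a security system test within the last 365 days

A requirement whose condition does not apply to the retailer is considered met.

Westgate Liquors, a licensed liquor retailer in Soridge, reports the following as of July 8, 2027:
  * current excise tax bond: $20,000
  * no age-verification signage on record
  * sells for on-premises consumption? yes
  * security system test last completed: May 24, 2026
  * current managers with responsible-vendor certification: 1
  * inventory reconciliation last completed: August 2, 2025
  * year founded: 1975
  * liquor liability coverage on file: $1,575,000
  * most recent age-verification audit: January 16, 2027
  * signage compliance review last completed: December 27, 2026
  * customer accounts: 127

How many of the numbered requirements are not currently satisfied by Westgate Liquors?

1. condition 'sells for on-premises consumption' holds; managers with responsible-vendor certification 1 < 3 → not met
2. inventory reconciliation 705 days ago vs limit 730 → met
3. age-verification signage absent → not met
4. age-verification audit 173 days ago vs limit 270 → met
5. liquor liability coverage $1,575,000 < $1,600,000 → not met
6. signage compliance review 193 days ago vs limit 180 → not met
7. excise tax bond $20,000 < $25,000 → not met
8. security system test 410 days ago vs limit 365 → not met
Not met: 6 of 8

6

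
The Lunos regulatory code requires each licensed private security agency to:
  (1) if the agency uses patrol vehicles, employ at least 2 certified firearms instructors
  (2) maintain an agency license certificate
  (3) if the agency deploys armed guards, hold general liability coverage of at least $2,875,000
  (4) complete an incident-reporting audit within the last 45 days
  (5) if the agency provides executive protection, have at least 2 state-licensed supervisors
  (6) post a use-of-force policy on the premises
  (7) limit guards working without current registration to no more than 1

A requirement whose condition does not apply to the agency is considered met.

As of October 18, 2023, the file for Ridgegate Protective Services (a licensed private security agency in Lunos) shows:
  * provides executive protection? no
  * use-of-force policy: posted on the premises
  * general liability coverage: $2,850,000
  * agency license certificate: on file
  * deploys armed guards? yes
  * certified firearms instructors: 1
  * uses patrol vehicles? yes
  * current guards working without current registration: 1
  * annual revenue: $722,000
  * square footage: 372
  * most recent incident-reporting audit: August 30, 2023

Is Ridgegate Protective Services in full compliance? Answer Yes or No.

No

1. condition 'uses patrol vehicles' holds; certified firearms instructors 1 < 2 → not met
2. agency license certificate present → met
3. condition 'deploys armed guards' holds; general liability coverage $2,850,000 < $2,875,000 → not met
4. incident-reporting audit 49 days ago vs limit 45 → not met
5. condition 'provides executive protection' does not hold → requirement n/a → met
6. use-of-force policy present → met
7. guards working without current registration 1 ≤ 1 → met
Not met: 1, 3, 4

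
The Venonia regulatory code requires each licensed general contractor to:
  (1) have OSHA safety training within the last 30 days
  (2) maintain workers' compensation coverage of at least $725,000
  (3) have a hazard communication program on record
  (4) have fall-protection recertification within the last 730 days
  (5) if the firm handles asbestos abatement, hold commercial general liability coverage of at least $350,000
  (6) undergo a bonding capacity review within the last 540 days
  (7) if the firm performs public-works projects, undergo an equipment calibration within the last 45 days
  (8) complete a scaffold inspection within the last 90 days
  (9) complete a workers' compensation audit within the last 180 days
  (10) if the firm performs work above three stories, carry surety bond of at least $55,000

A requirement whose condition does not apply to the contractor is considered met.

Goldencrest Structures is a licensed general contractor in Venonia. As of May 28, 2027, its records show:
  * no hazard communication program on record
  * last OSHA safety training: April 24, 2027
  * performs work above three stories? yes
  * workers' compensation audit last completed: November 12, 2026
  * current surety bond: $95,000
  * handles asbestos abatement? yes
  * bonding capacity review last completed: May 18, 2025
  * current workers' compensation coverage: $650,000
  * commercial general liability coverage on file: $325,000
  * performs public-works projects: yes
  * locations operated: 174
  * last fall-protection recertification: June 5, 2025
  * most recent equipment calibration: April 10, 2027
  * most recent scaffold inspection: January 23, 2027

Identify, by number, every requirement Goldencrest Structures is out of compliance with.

1. OSHA safety training 34 days ago vs limit 30 → not met
2. workers' compensation coverage $650,000 < $725,000 → not met
3. hazard communication program absent → not met
4. fall-protection recertification 722 days ago vs limit 730 → met
5. condition 'handles asbestos abatement' holds; commercial general liability coverage $325,000 < $350,000 → not met
6. bonding capacity review 740 days ago vs limit 540 → not met
7. condition 'performs public-works projects' holds; equipment calibration 48 days ago vs limit 45 → not met
8. scaffold inspection 125 days ago vs limit 90 → not met
9. workers' compensation audit 197 days ago vs limit 180 → not met
10. condition 'performs work above three stories' holds; surety bond $95,000 ≥ $55,000 → met
Not met: 1, 2, 3, 5, 6, 7, 8, 9

1, 2, 3, 5, 6, 7, 8, 9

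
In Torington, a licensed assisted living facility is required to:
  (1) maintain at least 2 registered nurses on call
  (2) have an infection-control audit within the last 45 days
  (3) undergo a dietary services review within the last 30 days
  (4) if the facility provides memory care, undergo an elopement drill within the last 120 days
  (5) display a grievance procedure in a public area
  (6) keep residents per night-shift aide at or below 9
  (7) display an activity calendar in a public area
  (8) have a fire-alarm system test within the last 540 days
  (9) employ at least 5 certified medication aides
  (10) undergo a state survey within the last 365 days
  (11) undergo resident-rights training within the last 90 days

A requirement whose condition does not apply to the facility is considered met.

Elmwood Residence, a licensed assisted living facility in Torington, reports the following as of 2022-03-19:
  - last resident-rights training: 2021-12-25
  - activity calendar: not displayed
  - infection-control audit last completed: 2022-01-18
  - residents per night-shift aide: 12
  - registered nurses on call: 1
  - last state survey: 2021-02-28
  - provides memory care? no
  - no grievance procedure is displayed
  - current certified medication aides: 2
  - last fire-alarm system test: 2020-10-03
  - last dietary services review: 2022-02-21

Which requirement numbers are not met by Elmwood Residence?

1. registered nurses on call 1 < 2 → not met
2. infection-control audit 60 days ago vs limit 45 → not met
3. dietary services review 26 days ago vs limit 30 → met
4. condition 'provides memory care' does not hold → requirement n/a → met
5. grievance procedure absent → not met
6. residents per night-shift aide 12 > 9 → not met
7. activity calendar absent → not met
8. fire-alarm system test 532 days ago vs limit 540 → met
9. certified medication aides 2 < 5 → not met
10. state survey 384 days ago vs limit 365 → not met
11. resident-rights training 84 days ago vs limit 90 → met
Not met: 1, 2, 5, 6, 7, 9, 10

1, 2, 5, 6, 7, 9, 10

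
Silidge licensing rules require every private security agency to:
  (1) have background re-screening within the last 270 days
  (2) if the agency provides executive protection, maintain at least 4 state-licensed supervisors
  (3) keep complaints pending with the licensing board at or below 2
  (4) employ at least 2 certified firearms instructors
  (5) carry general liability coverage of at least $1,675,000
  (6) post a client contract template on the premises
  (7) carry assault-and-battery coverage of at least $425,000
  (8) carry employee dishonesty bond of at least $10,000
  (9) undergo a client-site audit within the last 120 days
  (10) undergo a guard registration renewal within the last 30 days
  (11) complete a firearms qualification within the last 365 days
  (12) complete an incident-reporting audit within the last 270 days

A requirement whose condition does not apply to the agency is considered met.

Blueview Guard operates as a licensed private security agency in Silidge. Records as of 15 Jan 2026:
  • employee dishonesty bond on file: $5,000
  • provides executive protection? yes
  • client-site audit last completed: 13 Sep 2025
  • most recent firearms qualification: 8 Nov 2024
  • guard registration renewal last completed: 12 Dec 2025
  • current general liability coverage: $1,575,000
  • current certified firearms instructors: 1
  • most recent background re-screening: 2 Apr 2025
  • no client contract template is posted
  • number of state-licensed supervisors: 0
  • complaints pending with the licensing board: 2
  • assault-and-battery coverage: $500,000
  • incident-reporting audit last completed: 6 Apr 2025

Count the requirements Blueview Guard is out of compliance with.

10

1. background re-screening 288 days ago vs limit 270 → not met
2. condition 'provides executive protection' holds; state-licensed supervisors 0 < 4 → not met
3. complaints pending with the licensing board 2 ≤ 2 → met
4. certified firearms instructors 1 < 2 → not met
5. general liability coverage $1,575,000 < $1,675,000 → not met
6. client contract template absent → not met
7. assault-and-battery coverage $500,000 ≥ $425,000 → met
8. employee dishonesty bond $5,000 < $10,000 → not met
9. client-site audit 124 days ago vs limit 120 → not met
10. guard registration renewal 34 days ago vs limit 30 → not met
11. firearms qualification 433 days ago vs limit 365 → not met
12. incident-reporting audit 284 days ago vs limit 270 → not met
Not met: 10 of 12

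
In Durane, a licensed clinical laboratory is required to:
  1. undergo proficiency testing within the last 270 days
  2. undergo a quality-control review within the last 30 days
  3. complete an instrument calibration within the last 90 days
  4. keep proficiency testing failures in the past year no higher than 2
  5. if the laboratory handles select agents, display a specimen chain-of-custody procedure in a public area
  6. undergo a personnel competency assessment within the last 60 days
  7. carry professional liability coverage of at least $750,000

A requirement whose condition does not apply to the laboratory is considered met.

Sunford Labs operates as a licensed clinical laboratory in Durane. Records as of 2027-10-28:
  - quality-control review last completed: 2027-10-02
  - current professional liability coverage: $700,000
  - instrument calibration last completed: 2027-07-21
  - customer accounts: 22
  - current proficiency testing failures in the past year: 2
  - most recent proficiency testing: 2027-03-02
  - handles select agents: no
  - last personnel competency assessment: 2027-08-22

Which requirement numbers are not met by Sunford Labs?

1. proficiency testing 240 days ago vs limit 270 → met
2. quality-control review 26 days ago vs limit 30 → met
3. instrument calibration 99 days ago vs limit 90 → not met
4. proficiency testing failures in the past year 2 ≤ 2 → met
5. condition 'handles select agents' does not hold → requirement n/a → met
6. personnel competency assessment 67 days ago vs limit 60 → not met
7. professional liability coverage $700,000 < $750,000 → not met
Not met: 3, 6, 7

3, 6, 7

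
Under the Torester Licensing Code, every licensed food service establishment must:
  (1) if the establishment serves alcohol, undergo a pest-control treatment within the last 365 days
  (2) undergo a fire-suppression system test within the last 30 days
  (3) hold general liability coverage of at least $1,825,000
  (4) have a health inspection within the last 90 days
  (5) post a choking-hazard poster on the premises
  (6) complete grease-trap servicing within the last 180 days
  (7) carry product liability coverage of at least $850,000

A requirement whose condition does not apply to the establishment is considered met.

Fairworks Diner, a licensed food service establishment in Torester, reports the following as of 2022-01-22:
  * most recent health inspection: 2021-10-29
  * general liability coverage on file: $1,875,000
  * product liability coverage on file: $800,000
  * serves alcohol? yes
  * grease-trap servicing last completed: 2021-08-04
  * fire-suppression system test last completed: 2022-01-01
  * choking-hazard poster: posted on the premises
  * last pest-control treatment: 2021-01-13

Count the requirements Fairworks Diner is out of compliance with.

2

1. condition 'serves alcohol' holds; pest-control treatment 374 days ago vs limit 365 → not met
2. fire-suppression system test 21 days ago vs limit 30 → met
3. general liability coverage $1,875,000 ≥ $1,825,000 → met
4. health inspection 85 days ago vs limit 90 → met
5. choking-hazard poster present → met
6. grease-trap servicing 171 days ago vs limit 180 → met
7. product liability coverage $800,000 < $850,000 → not met
Not met: 2 of 7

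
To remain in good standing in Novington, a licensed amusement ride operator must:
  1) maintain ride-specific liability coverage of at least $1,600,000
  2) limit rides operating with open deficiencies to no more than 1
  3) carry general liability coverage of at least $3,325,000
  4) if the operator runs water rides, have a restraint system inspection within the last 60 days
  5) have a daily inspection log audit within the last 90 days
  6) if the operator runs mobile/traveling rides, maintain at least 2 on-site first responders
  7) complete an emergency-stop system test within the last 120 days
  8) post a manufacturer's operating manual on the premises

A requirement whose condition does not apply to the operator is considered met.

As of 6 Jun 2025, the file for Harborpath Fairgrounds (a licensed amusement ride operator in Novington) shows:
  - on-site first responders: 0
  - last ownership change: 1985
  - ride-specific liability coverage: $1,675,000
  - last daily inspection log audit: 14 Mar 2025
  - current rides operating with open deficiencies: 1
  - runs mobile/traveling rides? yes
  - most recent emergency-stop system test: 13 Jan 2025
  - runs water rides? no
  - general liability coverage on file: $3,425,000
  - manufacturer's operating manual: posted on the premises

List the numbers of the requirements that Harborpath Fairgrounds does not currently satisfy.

1. ride-specific liability coverage $1,675,000 ≥ $1,600,000 → met
2. rides operating with open deficiencies 1 ≤ 1 → met
3. general liability coverage $3,425,000 ≥ $3,325,000 → met
4. condition 'runs water rides' does not hold → requirement n/a → met
5. daily inspection log audit 84 days ago vs limit 90 → met
6. condition 'runs mobile/traveling rides' holds; on-site first responders 0 < 2 → not met
7. emergency-stop system test 144 days ago vs limit 120 → not met
8. manufacturer's operating manual present → met
Not met: 6, 7

6, 7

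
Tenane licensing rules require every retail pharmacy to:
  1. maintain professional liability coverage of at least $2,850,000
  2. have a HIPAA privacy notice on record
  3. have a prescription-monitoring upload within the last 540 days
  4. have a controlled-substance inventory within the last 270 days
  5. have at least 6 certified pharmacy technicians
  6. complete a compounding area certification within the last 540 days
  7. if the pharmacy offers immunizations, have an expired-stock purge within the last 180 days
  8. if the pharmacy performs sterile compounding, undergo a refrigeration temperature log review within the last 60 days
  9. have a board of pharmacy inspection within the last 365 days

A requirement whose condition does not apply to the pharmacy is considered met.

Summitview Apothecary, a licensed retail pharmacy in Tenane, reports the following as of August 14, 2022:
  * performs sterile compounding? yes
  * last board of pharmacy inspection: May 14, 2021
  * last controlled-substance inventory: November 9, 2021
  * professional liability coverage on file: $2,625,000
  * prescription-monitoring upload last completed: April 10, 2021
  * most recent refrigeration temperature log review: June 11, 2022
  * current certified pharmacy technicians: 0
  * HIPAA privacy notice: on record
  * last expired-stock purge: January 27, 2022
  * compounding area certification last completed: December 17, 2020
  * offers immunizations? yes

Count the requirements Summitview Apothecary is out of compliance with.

7

1. professional liability coverage $2,625,000 < $2,850,000 → not met
2. HIPAA privacy notice present → met
3. prescription-monitoring upload 491 days ago vs limit 540 → met
4. controlled-substance inventory 278 days ago vs limit 270 → not met
5. certified pharmacy technicians 0 < 6 → not met
6. compounding area certification 605 days ago vs limit 540 → not met
7. condition 'offers immunizations' holds; expired-stock purge 199 days ago vs limit 180 → not met
8. condition 'performs sterile compounding' holds; refrigeration temperature log review 64 days ago vs limit 60 → not met
9. board of pharmacy inspection 457 days ago vs limit 365 → not met
Not met: 7 of 9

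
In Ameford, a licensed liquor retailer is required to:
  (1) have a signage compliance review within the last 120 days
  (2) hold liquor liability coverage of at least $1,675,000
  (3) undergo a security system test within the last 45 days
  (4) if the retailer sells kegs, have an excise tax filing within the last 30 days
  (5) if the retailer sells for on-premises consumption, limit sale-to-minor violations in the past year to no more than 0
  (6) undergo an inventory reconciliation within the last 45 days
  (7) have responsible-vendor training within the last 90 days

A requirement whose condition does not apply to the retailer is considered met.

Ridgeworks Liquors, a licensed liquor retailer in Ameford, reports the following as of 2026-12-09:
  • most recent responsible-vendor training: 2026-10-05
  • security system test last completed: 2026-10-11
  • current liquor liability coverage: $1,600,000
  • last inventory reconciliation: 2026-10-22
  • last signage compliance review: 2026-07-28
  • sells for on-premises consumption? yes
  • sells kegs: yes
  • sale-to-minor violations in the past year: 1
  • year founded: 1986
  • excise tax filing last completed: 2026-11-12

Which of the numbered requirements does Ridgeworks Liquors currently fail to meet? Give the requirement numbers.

1, 2, 3, 5, 6

1. signage compliance review 134 days ago vs limit 120 → not met
2. liquor liability coverage $1,600,000 < $1,675,000 → not met
3. security system test 59 days ago vs limit 45 → not met
4. condition 'sells kegs' holds; excise tax filing 27 days ago vs limit 30 → met
5. condition 'sells for on-premises consumption' holds; sale-to-minor violations in the past year 1 > 0 → not met
6. inventory reconciliation 48 days ago vs limit 45 → not met
7. responsible-vendor training 65 days ago vs limit 90 → met
Not met: 1, 2, 3, 5, 6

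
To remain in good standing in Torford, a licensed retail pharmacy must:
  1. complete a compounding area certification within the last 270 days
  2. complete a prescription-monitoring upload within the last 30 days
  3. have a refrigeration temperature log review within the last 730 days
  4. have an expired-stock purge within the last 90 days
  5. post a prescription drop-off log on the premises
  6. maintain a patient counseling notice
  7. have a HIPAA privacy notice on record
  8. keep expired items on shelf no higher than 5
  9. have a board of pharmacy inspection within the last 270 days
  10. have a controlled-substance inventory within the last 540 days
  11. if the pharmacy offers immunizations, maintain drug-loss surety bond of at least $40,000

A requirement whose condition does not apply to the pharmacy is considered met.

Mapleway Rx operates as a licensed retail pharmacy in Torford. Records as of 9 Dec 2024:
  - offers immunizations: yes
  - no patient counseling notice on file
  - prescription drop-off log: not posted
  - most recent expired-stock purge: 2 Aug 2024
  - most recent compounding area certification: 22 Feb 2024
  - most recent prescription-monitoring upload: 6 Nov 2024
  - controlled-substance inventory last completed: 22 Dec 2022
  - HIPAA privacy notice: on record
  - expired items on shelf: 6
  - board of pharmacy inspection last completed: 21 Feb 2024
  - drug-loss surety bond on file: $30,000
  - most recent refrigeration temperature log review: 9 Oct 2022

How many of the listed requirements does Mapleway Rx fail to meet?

1. compounding area certification 291 days ago vs limit 270 → not met
2. prescription-monitoring upload 33 days ago vs limit 30 → not met
3. refrigeration temperature log review 792 days ago vs limit 730 → not met
4. expired-stock purge 129 days ago vs limit 90 → not met
5. prescription drop-off log absent → not met
6. patient counseling notice absent → not met
7. HIPAA privacy notice present → met
8. expired items on shelf 6 > 5 → not met
9. board of pharmacy inspection 292 days ago vs limit 270 → not met
10. controlled-substance inventory 718 days ago vs limit 540 → not met
11. condition 'offers immunizations' holds; drug-loss surety bond $30,000 < $40,000 → not met
Not met: 10 of 11

10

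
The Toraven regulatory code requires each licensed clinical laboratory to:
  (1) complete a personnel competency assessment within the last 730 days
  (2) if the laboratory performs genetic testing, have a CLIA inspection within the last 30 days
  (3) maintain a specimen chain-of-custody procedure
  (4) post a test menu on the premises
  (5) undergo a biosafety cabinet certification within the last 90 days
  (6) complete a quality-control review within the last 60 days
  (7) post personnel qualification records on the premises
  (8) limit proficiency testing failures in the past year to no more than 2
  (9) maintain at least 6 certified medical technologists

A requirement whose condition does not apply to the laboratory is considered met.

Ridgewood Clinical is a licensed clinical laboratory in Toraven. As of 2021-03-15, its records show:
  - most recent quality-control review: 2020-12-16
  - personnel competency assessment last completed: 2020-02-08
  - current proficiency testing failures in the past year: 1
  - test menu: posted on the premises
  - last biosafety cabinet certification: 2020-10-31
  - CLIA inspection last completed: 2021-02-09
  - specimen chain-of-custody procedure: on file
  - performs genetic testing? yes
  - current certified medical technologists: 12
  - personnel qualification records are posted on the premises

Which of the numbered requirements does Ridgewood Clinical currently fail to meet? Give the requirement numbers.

2, 5, 6

1. personnel competency assessment 401 days ago vs limit 730 → met
2. condition 'performs genetic testing' holds; CLIA inspection 34 days ago vs limit 30 → not met
3. specimen chain-of-custody procedure present → met
4. test menu present → met
5. biosafety cabinet certification 135 days ago vs limit 90 → not met
6. quality-control review 89 days ago vs limit 60 → not met
7. personnel qualification records present → met
8. proficiency testing failures in the past year 1 ≤ 2 → met
9. certified medical technologists 12 ≥ 6 → met
Not met: 2, 5, 6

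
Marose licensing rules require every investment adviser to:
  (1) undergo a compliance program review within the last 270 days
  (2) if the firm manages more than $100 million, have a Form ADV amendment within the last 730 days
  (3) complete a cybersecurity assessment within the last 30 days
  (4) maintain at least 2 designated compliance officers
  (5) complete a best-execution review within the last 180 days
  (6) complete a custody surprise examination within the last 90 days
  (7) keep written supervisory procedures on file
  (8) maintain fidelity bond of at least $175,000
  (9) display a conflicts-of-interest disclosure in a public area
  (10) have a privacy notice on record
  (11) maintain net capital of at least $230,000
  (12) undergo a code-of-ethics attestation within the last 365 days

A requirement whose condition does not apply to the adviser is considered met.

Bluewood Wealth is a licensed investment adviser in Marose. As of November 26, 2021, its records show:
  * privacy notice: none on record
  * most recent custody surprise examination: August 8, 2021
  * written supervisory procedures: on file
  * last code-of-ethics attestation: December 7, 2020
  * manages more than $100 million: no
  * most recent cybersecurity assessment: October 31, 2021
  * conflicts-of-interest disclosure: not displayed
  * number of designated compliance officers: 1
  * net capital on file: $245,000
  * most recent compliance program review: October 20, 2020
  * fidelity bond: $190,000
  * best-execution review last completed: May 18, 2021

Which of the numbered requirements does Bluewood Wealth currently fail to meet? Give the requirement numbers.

1, 4, 5, 6, 9, 10

1. compliance program review 402 days ago vs limit 270 → not met
2. condition 'manages more than $100 million' does not hold → requirement n/a → met
3. cybersecurity assessment 26 days ago vs limit 30 → met
4. designated compliance officers 1 < 2 → not met
5. best-execution review 192 days ago vs limit 180 → not met
6. custody surprise examination 110 days ago vs limit 90 → not met
7. written supervisory procedures present → met
8. fidelity bond $190,000 ≥ $175,000 → met
9. conflicts-of-interest disclosure absent → not met
10. privacy notice absent → not met
11. net capital $245,000 ≥ $230,000 → met
12. code-of-ethics attestation 354 days ago vs limit 365 → met
Not met: 1, 4, 5, 6, 9, 10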